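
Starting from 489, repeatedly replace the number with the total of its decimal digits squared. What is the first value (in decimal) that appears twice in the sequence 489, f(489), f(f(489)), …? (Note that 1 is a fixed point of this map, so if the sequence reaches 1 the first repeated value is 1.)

489 → 4² + 8² + 9² = 16 + 64 + 81 = 161
161 → 1² + 6² + 1² = 1 + 36 + 1 = 38
38 → 3² + 8² = 9 + 64 = 73
73 → 7² + 3² = 49 + 9 = 58
58 → 5² + 8² = 25 + 64 = 89
89 → 8² + 9² = 64 + 81 = 145
145 → 1² + 4² + 5² = 1 + 16 + 25 = 42
42 → 4² + 2² = 16 + 4 = 20
20 → 2² + 0² = 4 + 0 = 4
4 → 4² = 16
16 → 1² + 6² = 1 + 36 = 37
37 → 3² + 7² = 9 + 49 = 58  — 58 already appeared earlier.

58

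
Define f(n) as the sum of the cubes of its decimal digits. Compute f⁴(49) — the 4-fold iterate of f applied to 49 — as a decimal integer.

49 → 4³ + 9³ = 64 + 729 = 793
793 → 7³ + 9³ + 3³ = 343 + 729 + 27 = 1099
1099 → 1³ + 0³ + 9³ + 9³ = 1 + 0 + 729 + 729 = 1459
1459 → 1³ + 4³ + 5³ + 9³ = 1 + 64 + 125 + 729 = 919

919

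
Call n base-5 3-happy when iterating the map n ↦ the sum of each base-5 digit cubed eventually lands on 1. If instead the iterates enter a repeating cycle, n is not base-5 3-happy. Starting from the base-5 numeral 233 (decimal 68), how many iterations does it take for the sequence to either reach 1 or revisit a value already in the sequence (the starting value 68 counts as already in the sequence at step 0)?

68 = (2,3,3)_5 → 2³ + 3³ + 3³ = 8 + 27 + 27 = 62
62 = (2,2,2)_5 → 2³ + 2³ + 2³ = 8 + 8 + 8 = 24
24 = (4,4)_5 → 4³ + 4³ = 64 + 64 = 128
128 = (1,0,0,3)_5 → 1³ + 0³ + 0³ + 3³ = 1 + 0 + 0 + 27 = 28
28 = (1,0,3)_5 → 1³ + 0³ + 3³ = 1 + 0 + 27 = 28  — 28 repeats.
That took 5 steps.

5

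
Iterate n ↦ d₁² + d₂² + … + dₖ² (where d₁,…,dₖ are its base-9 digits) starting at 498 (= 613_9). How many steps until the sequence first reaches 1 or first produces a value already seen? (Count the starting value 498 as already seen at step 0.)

498 = (6,1,3)_9 → 6² + 1² + 3² = 46
46 = (5,1)_9 → 5² + 1² = 26
26 = (2,8)_9 → 2² + 8² = 68
68 = (7,5)_9 → 7² + 5² = 74
74 = (8,2)_9 → 8² + 2² = 68  — 68 repeats.
That took 5 steps.

5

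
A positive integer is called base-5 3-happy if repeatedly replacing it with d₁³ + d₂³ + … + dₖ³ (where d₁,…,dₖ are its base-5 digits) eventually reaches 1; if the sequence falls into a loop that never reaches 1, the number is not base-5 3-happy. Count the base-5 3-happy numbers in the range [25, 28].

1

25: 25 → 1  (reaches 1)
26: 26 → 2 → 8 → 28 → 28  (repeats 28)
27: 27 → 9 → 65 → 35 → 9  (repeats 9)
28: 28 → 28  (repeats 28)
base-5 3-happy: 25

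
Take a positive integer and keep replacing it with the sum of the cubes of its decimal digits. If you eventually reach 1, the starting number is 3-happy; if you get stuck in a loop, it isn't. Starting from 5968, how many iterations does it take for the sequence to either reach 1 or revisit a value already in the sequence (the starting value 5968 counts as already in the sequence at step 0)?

7

5968 → 5³ + 9³ + 6³ + 8³ = 1582
1582 → 1³ + 5³ + 8³ + 2³ = 646
646 → 6³ + 4³ + 6³ = 496
496 → 4³ + 9³ + 6³ = 1009
1009 → 1³ + 0³ + 0³ + 9³ = 730
730 → 7³ + 3³ + 0³ = 370
370 → 3³ + 7³ + 0³ = 370  — 370 repeats.
That took 7 steps.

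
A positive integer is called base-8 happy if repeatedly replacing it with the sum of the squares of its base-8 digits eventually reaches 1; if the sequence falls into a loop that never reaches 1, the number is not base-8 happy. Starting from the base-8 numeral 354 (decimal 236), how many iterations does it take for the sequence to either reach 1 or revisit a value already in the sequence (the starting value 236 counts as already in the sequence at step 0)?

6

236 = (3,5,4)_8 → 3² + 5² + 4² = 50
50 = (6,2)_8 → 6² + 2² = 40
40 = (5,0)_8 → 5² + 0² = 25
25 = (3,1)_8 → 3² + 1² = 10
10 = (1,2)_8 → 1² + 2² = 5
5 = (5)_8 → 5² = 25  — 25 repeats.
That took 6 steps.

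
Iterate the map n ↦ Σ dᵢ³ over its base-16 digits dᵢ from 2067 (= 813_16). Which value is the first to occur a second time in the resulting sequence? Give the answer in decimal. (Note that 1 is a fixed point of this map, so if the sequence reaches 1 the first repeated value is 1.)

540

2067 = (8,1,3)_16 → 8³ + 1³ + 3³ = 512 + 1 + 27 = 540
540 = (2,1,12)_16 → 2³ + 1³ + 12³ = 8 + 1 + 1728 = 1737
1737 = (6,12,9)_16 → 6³ + 12³ + 9³ = 216 + 1728 + 729 = 2673
2673 = (10,7,1)_16 → 10³ + 7³ + 1³ = 1000 + 343 + 1 = 1344
1344 = (5,4,0)_16 → 5³ + 4³ + 0³ = 125 + 64 + 0 = 189
189 = (11,13)_16 → 11³ + 13³ = 1331 + 2197 = 3528
3528 = (13,12,8)_16 → 13³ + 12³ + 8³ = 2197 + 1728 + 512 = 4437
4437 = (1,1,5,5)_16 → 1³ + 1³ + 5³ + 5³ = 1 + 1 + 125 + 125 = 252
252 = (15,12)_16 → 15³ + 12³ = 3375 + 1728 = 5103
5103 = (1,3,14,15)_16 → 1³ + 3³ + 14³ + 15³ = 1 + 27 + 2744 + 3375 = 6147
6147 = (1,8,0,3)_16 → 1³ + 8³ + 0³ + 3³ = 1 + 512 + 0 + 27 = 540  — 540 already appeared earlier.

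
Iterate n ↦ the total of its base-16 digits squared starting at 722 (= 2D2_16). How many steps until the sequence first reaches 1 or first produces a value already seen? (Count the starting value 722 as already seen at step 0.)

722 = (2,13,2)_16 → 2² + 13² + 2² = 4 + 169 + 4 = 177
177 = (11,1)_16 → 11² + 1² = 121 + 1 = 122
122 = (7,10)_16 → 7² + 10² = 49 + 100 = 149
149 = (9,5)_16 → 9² + 5² = 81 + 25 = 106
106 = (6,10)_16 → 6² + 10² = 36 + 100 = 136
136 = (8,8)_16 → 8² + 8² = 64 + 64 = 128
128 = (8,0)_16 → 8² + 0² = 64 + 0 = 64
64 = (4,0)_16 → 4² + 0² = 16 + 0 = 16
16 = (1,0)_16 → 1² + 0² = 1 + 0 = 1  — reached 1.
That took 9 steps.

9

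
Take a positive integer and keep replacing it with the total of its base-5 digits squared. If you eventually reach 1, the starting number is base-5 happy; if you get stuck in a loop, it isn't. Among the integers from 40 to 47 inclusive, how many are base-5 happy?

40: 40 → 10 → 4 → 16 → 10  — not base-5 happy
41: 41 → 11 → 5 → 1  — base-5 happy
42: 42 → 14 → 20 → 16 → 10 → 4 → 16  — not base-5 happy
43: 43 → 19 → 25 → 1  — base-5 happy
44: 44 → 26 → 2 → 4 → 16 → 10 → 4  — not base-5 happy
45: 45 → 17 → 13 → 13  — not base-5 happy
46: 46 → 18 → 18  — not base-5 happy
47: 47 → 21 → 17 → 13 → 13  — not base-5 happy
base-5 happy: 41, 43

2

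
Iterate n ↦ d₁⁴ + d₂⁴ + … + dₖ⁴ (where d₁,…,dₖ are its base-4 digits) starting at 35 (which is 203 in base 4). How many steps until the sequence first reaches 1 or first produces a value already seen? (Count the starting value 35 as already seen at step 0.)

35 = (2,0,3)_4 → 2⁴ + 0⁴ + 3⁴ = 16 + 0 + 81 = 97
97 = (1,2,0,1)_4 → 1⁴ + 2⁴ + 0⁴ + 1⁴ = 1 + 16 + 0 + 1 = 18
18 = (1,0,2)_4 → 1⁴ + 0⁴ + 2⁴ = 1 + 0 + 16 = 17
17 = (1,0,1)_4 → 1⁴ + 0⁴ + 1⁴ = 1 + 0 + 1 = 2
2 = (2)_4 → 2⁴ = 16
16 = (1,0,0)_4 → 1⁴ + 0⁴ + 0⁴ = 1 + 0 + 0 = 1  — reached 1.
That took 6 steps.

6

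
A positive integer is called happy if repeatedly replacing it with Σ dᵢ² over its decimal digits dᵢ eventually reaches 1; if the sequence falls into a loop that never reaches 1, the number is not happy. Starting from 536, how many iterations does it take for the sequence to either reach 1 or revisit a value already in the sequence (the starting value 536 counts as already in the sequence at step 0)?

536 → 5² + 3² + 6² = 70
70 → 7² + 0² = 49
49 → 4² + 9² = 97
97 → 9² + 7² = 130
130 → 1² + 3² + 0² = 10
10 → 1² + 0² = 1  — reached 1.
That took 6 steps.

6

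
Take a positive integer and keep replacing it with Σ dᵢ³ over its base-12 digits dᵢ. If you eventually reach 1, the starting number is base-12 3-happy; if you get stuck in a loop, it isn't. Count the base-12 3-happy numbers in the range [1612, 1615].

1612: 1612 → 1403 → 2572 → 1190 → 547 → 1099 → 1029 → 1073 → 593 → 190 → 1028 → 856 → 1520 → 1728 → 1  (reaches 1)
1613: 1613 → 1464 → 1008 → 343 → 415 → 1351 → 1136 → 1855 → 1344 → 793 → 342 → 288 → 8 → 512 → 755 → 1464  (repeats 1464)
1614: 1614 → 1555 → 2072 → 585 → 793 → 342 → 288 → 8 → 512 → 755 → 1464 → 1008 → 343 → 415 → 1351 → 1136 → 1855 → 1344 → 793  (repeats 793)
1615: 1615 → 1682 → 1851 → 1028 → 856 → 1520 → 1728 → 1  (reaches 1)
base-12 3-happy: 1612, 1615

2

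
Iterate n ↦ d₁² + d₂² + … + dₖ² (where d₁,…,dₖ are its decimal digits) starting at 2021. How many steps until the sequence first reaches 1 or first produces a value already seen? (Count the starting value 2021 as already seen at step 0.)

13

2021 → 2² + 0² + 2² + 1² = 4 + 0 + 4 + 1 = 9
9 → 9² = 81
81 → 8² + 1² = 64 + 1 = 65
65 → 6² + 5² = 36 + 25 = 61
61 → 6² + 1² = 36 + 1 = 37
37 → 3² + 7² = 9 + 49 = 58
58 → 5² + 8² = 25 + 64 = 89
89 → 8² + 9² = 64 + 81 = 145
145 → 1² + 4² + 5² = 1 + 16 + 25 = 42
42 → 4² + 2² = 16 + 4 = 20
20 → 2² + 0² = 4 + 0 = 4
4 → 4² = 16
16 → 1² + 6² = 1 + 36 = 37  — 37 repeats.
That took 13 steps.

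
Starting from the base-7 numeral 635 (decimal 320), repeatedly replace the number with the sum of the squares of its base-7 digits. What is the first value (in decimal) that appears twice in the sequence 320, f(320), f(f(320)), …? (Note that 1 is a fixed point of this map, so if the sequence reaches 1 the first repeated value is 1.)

10

320 = (6,3,5)_7 → 70
70 = (1,3,0)_7 → 10
10 = (1,3)_7 → 10  — 10 already appeared earlier.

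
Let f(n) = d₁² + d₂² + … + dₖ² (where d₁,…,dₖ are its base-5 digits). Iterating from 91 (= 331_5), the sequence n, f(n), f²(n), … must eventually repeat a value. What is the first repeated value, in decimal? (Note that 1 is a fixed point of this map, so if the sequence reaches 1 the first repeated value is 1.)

91 = (3,3,1)_5 → 19
19 = (3,4)_5 → 25
25 = (1,0,0)_5 → 1  — reached the fixed point 1.
1 → 1, so 1 is the first repeated value.

1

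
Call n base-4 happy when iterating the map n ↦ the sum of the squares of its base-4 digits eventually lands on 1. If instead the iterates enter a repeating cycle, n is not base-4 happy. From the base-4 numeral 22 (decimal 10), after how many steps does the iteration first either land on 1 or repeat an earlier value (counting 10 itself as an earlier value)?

3

10 = (2,2)_4 → 2² + 2² = 8
8 = (2,0)_4 → 2² + 0² = 4
4 = (1,0)_4 → 1² + 0² = 1  — reached 1.
That took 3 steps.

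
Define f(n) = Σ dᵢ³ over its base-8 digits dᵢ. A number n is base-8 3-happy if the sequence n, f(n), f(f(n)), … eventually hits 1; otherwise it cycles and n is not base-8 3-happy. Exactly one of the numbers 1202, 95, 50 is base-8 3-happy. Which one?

95

1202: 1202 → 240 → 243 → 270 → 281 → 92 → 92  — repeats 92 (not base-8 3-happy)
95: 95 → 371 → 368 → 341 → 258 → 72 → 2 → 8 → 1  — reaches 1 (base-8 3-happy)
50: 50 → 224 → 91 → 55 → 559 → 469 → 476 → 434 → 440 → 559  — repeats 559 (not base-8 3-happy)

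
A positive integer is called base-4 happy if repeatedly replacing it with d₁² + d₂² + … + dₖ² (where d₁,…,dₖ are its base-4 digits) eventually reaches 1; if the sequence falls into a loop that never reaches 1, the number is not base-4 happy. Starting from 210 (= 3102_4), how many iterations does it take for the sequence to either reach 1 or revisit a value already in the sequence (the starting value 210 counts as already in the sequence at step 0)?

6

210 = (3,1,0,2)_4 → 14
14 = (3,2)_4 → 13
13 = (3,1)_4 → 10
10 = (2,2)_4 → 8
8 = (2,0)_4 → 4
4 = (1,0)_4 → 1  — reached 1.
That took 6 steps.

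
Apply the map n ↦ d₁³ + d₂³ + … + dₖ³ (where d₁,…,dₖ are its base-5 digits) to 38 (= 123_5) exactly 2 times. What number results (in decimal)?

38 = (1,2,3)_5 → 36
36 = (1,2,1)_5 → 10

10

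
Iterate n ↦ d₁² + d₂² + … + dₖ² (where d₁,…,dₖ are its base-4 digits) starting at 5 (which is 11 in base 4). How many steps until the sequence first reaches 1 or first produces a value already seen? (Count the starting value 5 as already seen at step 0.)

5 = (1,1)_4 → 1² + 1² = 1 + 1 = 2
2 = (2)_4 → 2² = 4
4 = (1,0)_4 → 1² + 0² = 1 + 0 = 1  — reached 1.
That took 3 steps.

3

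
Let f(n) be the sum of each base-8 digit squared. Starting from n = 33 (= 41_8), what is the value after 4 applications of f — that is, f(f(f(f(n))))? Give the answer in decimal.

10

33 = (4,1)_8 → 17
17 = (2,1)_8 → 5
5 = (5)_8 → 25
25 = (3,1)_8 → 10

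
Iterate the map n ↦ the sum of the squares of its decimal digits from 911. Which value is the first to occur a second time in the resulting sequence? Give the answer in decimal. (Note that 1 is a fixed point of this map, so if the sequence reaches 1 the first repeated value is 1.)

58

911 → 9² + 1² + 1² = 81 + 1 + 1 = 83
83 → 8² + 3² = 64 + 9 = 73
73 → 7² + 3² = 49 + 9 = 58
58 → 5² + 8² = 25 + 64 = 89
89 → 8² + 9² = 64 + 81 = 145
145 → 1² + 4² + 5² = 1 + 16 + 25 = 42
42 → 4² + 2² = 16 + 4 = 20
20 → 2² + 0² = 4 + 0 = 4
4 → 4² = 16
16 → 1² + 6² = 1 + 36 = 37
37 → 3² + 7² = 9 + 49 = 58  — 58 already appeared earlier.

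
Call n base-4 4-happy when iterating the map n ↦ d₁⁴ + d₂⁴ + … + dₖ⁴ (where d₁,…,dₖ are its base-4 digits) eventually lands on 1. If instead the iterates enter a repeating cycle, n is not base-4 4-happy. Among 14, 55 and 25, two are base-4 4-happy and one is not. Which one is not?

55

14: 14 → 97 → 18 → 17 → 2 → 16 → 1  — reaches 1 (base-4 4-happy)
55: 55 → 163 → 113 → 83 → 83  — repeats 83 (not base-4 4-happy)
25: 25 → 18 → 17 → 2 → 16 → 1  — reaches 1 (base-4 4-happy)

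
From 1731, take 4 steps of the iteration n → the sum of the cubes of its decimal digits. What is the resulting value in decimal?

1032

1731 → 1³ + 7³ + 3³ + 1³ = 372
372 → 3³ + 7³ + 2³ = 378
378 → 3³ + 7³ + 8³ = 882
882 → 8³ + 8³ + 2³ = 1032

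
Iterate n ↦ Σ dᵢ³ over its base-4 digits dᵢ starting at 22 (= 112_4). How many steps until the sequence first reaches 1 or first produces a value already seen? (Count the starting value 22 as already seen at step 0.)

22 = (1,1,2)_4 → 1³ + 1³ + 2³ = 10
10 = (2,2)_4 → 2³ + 2³ = 16
16 = (1,0,0)_4 → 1³ + 0³ + 0³ = 1  — reached 1.
That took 3 steps.

3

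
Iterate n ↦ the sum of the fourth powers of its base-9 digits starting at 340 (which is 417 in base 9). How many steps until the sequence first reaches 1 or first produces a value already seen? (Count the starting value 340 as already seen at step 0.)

13

340 = (4,1,7)_9 → 4⁴ + 1⁴ + 7⁴ = 2658
2658 = (3,5,7,3)_9 → 3⁴ + 5⁴ + 7⁴ + 3⁴ = 3188
3188 = (4,3,3,2)_9 → 4⁴ + 3⁴ + 3⁴ + 2⁴ = 434
434 = (5,3,2)_9 → 5⁴ + 3⁴ + 2⁴ = 722
722 = (8,8,2)_9 → 8⁴ + 8⁴ + 2⁴ = 8208
8208 = (1,2,2,3,0)_9 → 1⁴ + 2⁴ + 2⁴ + 3⁴ + 0⁴ = 114
114 = (1,3,6)_9 → 1⁴ + 3⁴ + 6⁴ = 1378
1378 = (1,8,0,1)_9 → 1⁴ + 8⁴ + 0⁴ + 1⁴ = 4098
4098 = (5,5,5,3)_9 → 5⁴ + 5⁴ + 5⁴ + 3⁴ = 1956
1956 = (2,6,1,3)_9 → 2⁴ + 6⁴ + 1⁴ + 3⁴ = 1394
1394 = (1,8,1,8)_9 → 1⁴ + 8⁴ + 1⁴ + 8⁴ = 8194
8194 = (1,2,2,1,4)_9 → 1⁴ + 2⁴ + 2⁴ + 1⁴ + 4⁴ = 290
290 = (3,5,2)_9 → 3⁴ + 5⁴ + 2⁴ = 722  — 722 repeats.
That took 13 steps.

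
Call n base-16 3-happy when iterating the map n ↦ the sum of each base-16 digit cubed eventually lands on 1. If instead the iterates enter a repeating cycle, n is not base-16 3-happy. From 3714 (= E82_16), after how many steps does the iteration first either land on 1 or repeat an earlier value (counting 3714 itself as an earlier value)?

9

3714 = (14,8,2)_16 → 14³ + 8³ + 2³ = 2744 + 512 + 8 = 3264
3264 = (12,12,0)_16 → 12³ + 12³ + 0³ = 1728 + 1728 + 0 = 3456
3456 = (13,8,0)_16 → 13³ + 8³ + 0³ = 2197 + 512 + 0 = 2709
2709 = (10,9,5)_16 → 10³ + 9³ + 5³ = 1000 + 729 + 125 = 1854
1854 = (7,3,14)_16 → 7³ + 3³ + 14³ = 343 + 27 + 2744 = 3114
3114 = (12,2,10)_16 → 12³ + 2³ + 10³ = 1728 + 8 + 1000 = 2736
2736 = (10,11,0)_16 → 10³ + 11³ + 0³ = 1000 + 1331 + 0 = 2331
2331 = (9,1,11)_16 → 9³ + 1³ + 11³ = 729 + 1 + 1331 = 2061
2061 = (8,0,13)_16 → 8³ + 0³ + 13³ = 512 + 0 + 2197 = 2709  — 2709 repeats.
That took 9 steps.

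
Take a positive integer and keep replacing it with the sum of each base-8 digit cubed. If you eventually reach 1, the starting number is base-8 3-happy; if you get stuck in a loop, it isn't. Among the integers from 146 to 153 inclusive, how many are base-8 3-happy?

146: 146 → 24 → 27 → 54 → 432 → 432  — not base-8 3-happy
147: 147 → 43 → 152 → 35 → 91 → 55 → 559 → 469 → 476 → 434 → 440 → 559  — not base-8 3-happy
148: 148 → 80 → 9 → 2 → 8 → 1  — base-8 3-happy
149: 149 → 141 → 134 → 224 → 91 → 55 → 559 → 469 → 476 → 434 → 440 → 559  — not base-8 3-happy
150: 150 → 232 → 152 → 35 → 91 → 55 → 559 → 469 → 476 → 434 → 440 → 559  — not base-8 3-happy
151: 151 → 359 → 532 → 73 → 3 → 27 → 54 → 432 → 432  — not base-8 3-happy
152: 152 → 35 → 91 → 55 → 559 → 469 → 476 → 434 → 440 → 559  — not base-8 3-happy
153: 153 → 36 → 128 → 8 → 1  — base-8 3-happy
base-8 3-happy: 148, 153

2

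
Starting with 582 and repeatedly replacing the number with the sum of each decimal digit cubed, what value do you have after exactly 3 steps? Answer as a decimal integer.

582 → 645
645 → 405
405 → 189

189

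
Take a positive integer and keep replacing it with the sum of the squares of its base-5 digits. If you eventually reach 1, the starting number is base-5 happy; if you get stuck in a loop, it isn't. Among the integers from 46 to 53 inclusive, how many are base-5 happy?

2

46: 46 → 18 → 18  — not base-5 happy
47: 47 → 21 → 17 → 13 → 13  — not base-5 happy
48: 48 → 26 → 2 → 4 → 16 → 10 → 4  — not base-5 happy
49: 49 → 33 → 11 → 5 → 1  — base-5 happy
50: 50 → 4 → 16 → 10 → 4  — not base-5 happy
51: 51 → 5 → 1  — base-5 happy
52: 52 → 8 → 10 → 4 → 16 → 10  — not base-5 happy
53: 53 → 13 → 13  — not base-5 happy
base-5 happy: 49, 51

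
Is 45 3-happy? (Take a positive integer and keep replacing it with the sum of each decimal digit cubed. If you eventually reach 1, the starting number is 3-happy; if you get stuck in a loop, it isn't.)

45 → 4³ + 5³ = 189
189 → 1³ + 8³ + 9³ = 1242
1242 → 1³ + 2³ + 4³ + 2³ = 81
81 → 8³ + 1³ = 513
513 → 5³ + 1³ + 3³ = 153
153 → 1³ + 5³ + 3³ = 153  — 153 already seen; the sequence cycles without reaching 1.

not 3-happy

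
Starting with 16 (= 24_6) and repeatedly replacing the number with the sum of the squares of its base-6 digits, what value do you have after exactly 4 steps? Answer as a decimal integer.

25

16 = (2,4)_6 → 20
20 = (3,2)_6 → 13
13 = (2,1)_6 → 5
5 = (5)_6 → 25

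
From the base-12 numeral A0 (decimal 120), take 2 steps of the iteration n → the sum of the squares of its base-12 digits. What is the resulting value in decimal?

80

120 = (10,0)_12 → 10² + 0² = 100 + 0 = 100
100 = (8,4)_12 → 8² + 4² = 64 + 16 = 80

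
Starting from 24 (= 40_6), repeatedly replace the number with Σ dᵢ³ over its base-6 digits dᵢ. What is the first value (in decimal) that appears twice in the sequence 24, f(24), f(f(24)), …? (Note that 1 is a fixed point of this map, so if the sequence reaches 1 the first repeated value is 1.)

1

24 = (4,0)_6 → 64
64 = (1,4,4)_6 → 129
129 = (3,3,3)_6 → 81
81 = (2,1,3)_6 → 36
36 = (1,0,0)_6 → 1  — reached the fixed point 1.
1 → 1, so 1 is the first repeated value.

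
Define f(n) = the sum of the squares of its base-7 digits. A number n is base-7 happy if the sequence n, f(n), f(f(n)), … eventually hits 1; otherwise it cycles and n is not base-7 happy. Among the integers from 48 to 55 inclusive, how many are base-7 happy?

48: 48 → 72 → 14 → 4 → 16 → 8 → 2 → 4  (repeats 4)
49: 49 → 1  (reaches 1)
50: 50 → 2 → 4 → 16 → 8 → 2  (repeats 2)
51: 51 → 5 → 25 → 25  (repeats 25)
52: 52 → 10 → 10  (repeats 10)
53: 53 → 17 → 13 → 37 → 29 → 17  (repeats 17)
54: 54 → 26 → 34 → 52 → 10 → 10  (repeats 10)
55: 55 → 37 → 29 → 17 → 13 → 37  (repeats 37)
base-7 happy: 49

1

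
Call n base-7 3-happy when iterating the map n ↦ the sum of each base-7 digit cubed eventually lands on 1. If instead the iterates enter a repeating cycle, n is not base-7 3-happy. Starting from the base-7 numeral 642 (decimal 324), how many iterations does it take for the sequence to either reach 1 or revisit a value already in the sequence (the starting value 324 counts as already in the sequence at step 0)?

6

324 = (6,4,2)_7 → 6³ + 4³ + 2³ = 288
288 = (5,6,1)_7 → 5³ + 6³ + 1³ = 342
342 = (6,6,6)_7 → 6³ + 6³ + 6³ = 648
648 = (1,6,1,4)_7 → 1³ + 6³ + 1³ + 4³ = 282
282 = (5,5,2)_7 → 5³ + 5³ + 2³ = 258
258 = (5,1,6)_7 → 5³ + 1³ + 6³ = 342  — 342 repeats.
That took 6 steps.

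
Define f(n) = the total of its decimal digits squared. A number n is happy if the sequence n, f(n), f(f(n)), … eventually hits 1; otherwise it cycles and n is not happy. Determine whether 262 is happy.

262 → 2² + 6² + 2² = 44
44 → 4² + 4² = 32
32 → 3² + 2² = 13
13 → 1² + 3² = 10
10 → 1² + 0² = 1  — reached 1.

happy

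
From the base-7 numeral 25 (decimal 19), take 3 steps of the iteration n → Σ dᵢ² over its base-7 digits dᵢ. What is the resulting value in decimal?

13

19 = (2,5)_7 → 2² + 5² = 4 + 25 = 29
29 = (4,1)_7 → 4² + 1² = 16 + 1 = 17
17 = (2,3)_7 → 2² + 3² = 4 + 9 = 13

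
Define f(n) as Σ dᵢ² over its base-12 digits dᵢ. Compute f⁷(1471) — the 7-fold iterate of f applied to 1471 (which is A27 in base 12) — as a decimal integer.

1471 = (10,2,7)_12 → 10² + 2² + 7² = 100 + 4 + 49 = 153
153 = (1,0,9)_12 → 1² + 0² + 9² = 1 + 0 + 81 = 82
82 = (6,10)_12 → 6² + 10² = 36 + 100 = 136
136 = (11,4)_12 → 11² + 4² = 121 + 16 = 137
137 = (11,5)_12 → 11² + 5² = 121 + 25 = 146
146 = (1,0,2)_12 → 1² + 0² + 2² = 1 + 0 + 4 = 5
5 = (5)_12 → 5² = 25

25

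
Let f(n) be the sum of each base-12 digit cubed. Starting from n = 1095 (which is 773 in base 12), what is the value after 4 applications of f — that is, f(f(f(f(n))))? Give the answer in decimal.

1

1095 = (7,7,3)_12 → 7³ + 7³ + 3³ = 713
713 = (4,11,5)_12 → 4³ + 11³ + 5³ = 1520
1520 = (10,6,8)_12 → 10³ + 6³ + 8³ = 1728
1728 = (1,0,0,0)_12 → 1³ + 0³ + 0³ + 0³ = 1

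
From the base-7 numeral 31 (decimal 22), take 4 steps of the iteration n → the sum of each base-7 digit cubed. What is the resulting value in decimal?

22 = (3,1)_7 → 3³ + 1³ = 28
28 = (4,0)_7 → 4³ + 0³ = 64
64 = (1,2,1)_7 → 1³ + 2³ + 1³ = 10
10 = (1,3)_7 → 1³ + 3³ = 28

28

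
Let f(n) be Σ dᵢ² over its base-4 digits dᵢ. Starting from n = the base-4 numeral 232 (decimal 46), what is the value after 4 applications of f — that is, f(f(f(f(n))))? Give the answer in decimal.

1

46 = (2,3,2)_4 → 17
17 = (1,0,1)_4 → 2
2 = (2)_4 → 4
4 = (1,0)_4 → 1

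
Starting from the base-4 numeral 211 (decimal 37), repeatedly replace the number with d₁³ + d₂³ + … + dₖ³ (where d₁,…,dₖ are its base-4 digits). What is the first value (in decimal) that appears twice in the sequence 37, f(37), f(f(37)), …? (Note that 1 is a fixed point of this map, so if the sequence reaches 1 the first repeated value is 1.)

37 = (2,1,1)_4 → 2³ + 1³ + 1³ = 8 + 1 + 1 = 10
10 = (2,2)_4 → 2³ + 2³ = 8 + 8 = 16
16 = (1,0,0)_4 → 1³ + 0³ + 0³ = 1 + 0 + 0 = 1  — reached the fixed point 1.
1 → 1, so 1 is the first repeated value.

1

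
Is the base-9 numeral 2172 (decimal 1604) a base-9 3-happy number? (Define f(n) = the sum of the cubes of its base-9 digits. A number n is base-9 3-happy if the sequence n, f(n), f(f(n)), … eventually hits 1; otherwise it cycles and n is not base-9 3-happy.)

not base-9 3-happy

1604 = (2,1,7,2)_9 → 2³ + 1³ + 7³ + 2³ = 8 + 1 + 343 + 8 = 360
360 = (4,4,0)_9 → 4³ + 4³ + 0³ = 64 + 64 + 0 = 128
128 = (1,5,2)_9 → 1³ + 5³ + 2³ = 1 + 125 + 8 = 134
134 = (1,5,8)_9 → 1³ + 5³ + 8³ = 1 + 125 + 512 = 638
638 = (7,7,8)_9 → 7³ + 7³ + 8³ = 343 + 343 + 512 = 1198
1198 = (1,5,7,1)_9 → 1³ + 5³ + 7³ + 1³ = 1 + 125 + 343 + 1 = 470
470 = (5,7,2)_9 → 5³ + 7³ + 2³ = 125 + 343 + 8 = 476
476 = (5,7,8)_9 → 5³ + 7³ + 8³ = 125 + 343 + 512 = 980
980 = (1,3,0,8)_9 → 1³ + 3³ + 0³ + 8³ = 1 + 27 + 0 + 512 = 540
540 = (6,6,0)_9 → 6³ + 6³ + 0³ = 216 + 216 + 0 = 432
432 = (5,3,0)_9 → 5³ + 3³ + 0³ = 125 + 27 + 0 = 152
152 = (1,7,8)_9 → 1³ + 7³ + 8³ = 1 + 343 + 512 = 856
856 = (1,1,5,1)_9 → 1³ + 1³ + 5³ + 1³ = 1 + 1 + 125 + 1 = 128  — 128 already seen; the sequence cycles without reaching 1.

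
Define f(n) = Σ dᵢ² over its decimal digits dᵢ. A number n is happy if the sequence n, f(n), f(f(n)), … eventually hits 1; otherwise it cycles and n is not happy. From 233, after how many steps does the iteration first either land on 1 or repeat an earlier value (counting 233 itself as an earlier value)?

15

233 → 2² + 3² + 3² = 22
22 → 2² + 2² = 8
8 → 8² = 64
64 → 6² + 4² = 52
52 → 5² + 2² = 29
29 → 2² + 9² = 85
85 → 8² + 5² = 89
89 → 8² + 9² = 145
145 → 1² + 4² + 5² = 42
42 → 4² + 2² = 20
20 → 2² + 0² = 4
4 → 4² = 16
16 → 1² + 6² = 37
37 → 3² + 7² = 58
58 → 5² + 8² = 89  — 89 repeats.
That took 15 steps.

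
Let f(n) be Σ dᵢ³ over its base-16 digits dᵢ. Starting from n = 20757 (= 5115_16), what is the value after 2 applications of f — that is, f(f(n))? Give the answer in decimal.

20757 = (5,1,1,5)_16 → 252
252 = (15,12)_16 → 5103

5103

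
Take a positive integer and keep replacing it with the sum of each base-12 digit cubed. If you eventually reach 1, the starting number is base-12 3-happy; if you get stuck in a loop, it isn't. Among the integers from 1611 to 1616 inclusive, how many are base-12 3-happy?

1611: 1611 → 1366 → 1854 → 1217 → 762 → 368 → 736 → 190 → 1028 → 856 → 1520 → 1728 → 1  — base-12 3-happy
1612: 1612 → 1403 → 2572 → 1190 → 547 → 1099 → 1029 → 1073 → 593 → 190 → 1028 → 856 → 1520 → 1728 → 1  — base-12 3-happy
1613: 1613 → 1464 → 1008 → 343 → 415 → 1351 → 1136 → 1855 → 1344 → 793 → 342 → 288 → 8 → 512 → 755 → 1464  — not base-12 3-happy
1614: 1614 → 1555 → 2072 → 585 → 793 → 342 → 288 → 8 → 512 → 755 → 1464 → 1008 → 343 → 415 → 1351 → 1136 → 1855 → 1344 → 793  — not base-12 3-happy
1615: 1615 → 1682 → 1851 → 1028 → 856 → 1520 → 1728 → 1  — base-12 3-happy
1616: 1616 → 1851 → 1028 → 856 → 1520 → 1728 → 1  — base-12 3-happy
base-12 3-happy: 1611, 1612, 1615, 1616

4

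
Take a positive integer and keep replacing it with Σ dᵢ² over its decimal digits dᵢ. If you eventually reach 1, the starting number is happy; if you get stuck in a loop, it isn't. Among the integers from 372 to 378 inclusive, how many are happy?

1

372: 372 → 62 → 40 → 16 → 37 → 58 → 89 → 145 → 42 → 20 → 4 → 16  — not happy
373: 373 → 67 → 85 → 89 → 145 → 42 → 20 → 4 → 16 → 37 → 58 → 89  — not happy
374: 374 → 74 → 65 → 61 → 37 → 58 → 89 → 145 → 42 → 20 → 4 → 16 → 37  — not happy
375: 375 → 83 → 73 → 58 → 89 → 145 → 42 → 20 → 4 → 16 → 37 → 58  — not happy
376: 376 → 94 → 97 → 130 → 10 → 1  — happy
377: 377 → 107 → 50 → 25 → 29 → 85 → 89 → 145 → 42 → 20 → 4 → 16 → 37 → 58 → 89  — not happy
378: 378 → 122 → 9 → 81 → 65 → 61 → 37 → 58 → 89 → 145 → 42 → 20 → 4 → 16 → 37  — not happy
happy: 376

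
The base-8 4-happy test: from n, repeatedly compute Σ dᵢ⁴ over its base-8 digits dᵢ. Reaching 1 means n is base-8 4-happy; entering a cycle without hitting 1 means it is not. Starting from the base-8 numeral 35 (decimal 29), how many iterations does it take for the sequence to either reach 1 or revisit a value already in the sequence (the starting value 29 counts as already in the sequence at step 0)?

4

29 = (3,5)_8 → 3⁴ + 5⁴ = 81 + 625 = 706
706 = (1,3,0,2)_8 → 1⁴ + 3⁴ + 0⁴ + 2⁴ = 1 + 81 + 0 + 16 = 98
98 = (1,4,2)_8 → 1⁴ + 4⁴ + 2⁴ = 1 + 256 + 16 = 273
273 = (4,2,1)_8 → 4⁴ + 2⁴ + 1⁴ = 256 + 16 + 1 = 273  — 273 repeats.
That took 4 steps.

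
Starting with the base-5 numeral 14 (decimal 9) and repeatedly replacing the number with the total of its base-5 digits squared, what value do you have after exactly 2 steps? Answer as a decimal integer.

9 = (1,4)_5 → 1² + 4² = 17
17 = (3,2)_5 → 3² + 2² = 13

13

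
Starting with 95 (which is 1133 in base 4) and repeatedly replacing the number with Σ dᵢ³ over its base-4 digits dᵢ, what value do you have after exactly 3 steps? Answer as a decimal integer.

95 = (1,1,3,3)_4 → 1³ + 1³ + 3³ + 3³ = 56
56 = (3,2,0)_4 → 3³ + 2³ + 0³ = 35
35 = (2,0,3)_4 → 2³ + 0³ + 3³ = 35

35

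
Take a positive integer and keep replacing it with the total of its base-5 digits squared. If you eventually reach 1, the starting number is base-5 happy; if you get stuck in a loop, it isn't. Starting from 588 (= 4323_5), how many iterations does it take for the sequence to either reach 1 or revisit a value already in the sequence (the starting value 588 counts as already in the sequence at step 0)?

588 = (4,3,2,3)_5 → 4² + 3² + 2² + 3² = 16 + 9 + 4 + 9 = 38
38 = (1,2,3)_5 → 1² + 2² + 3² = 1 + 4 + 9 = 14
14 = (2,4)_5 → 2² + 4² = 4 + 16 = 20
20 = (4,0)_5 → 4² + 0² = 16 + 0 = 16
16 = (3,1)_5 → 3² + 1² = 9 + 1 = 10
10 = (2,0)_5 → 2² + 0² = 4 + 0 = 4
4 = (4)_5 → 4² = 16  — 16 repeats.
That took 7 steps.

7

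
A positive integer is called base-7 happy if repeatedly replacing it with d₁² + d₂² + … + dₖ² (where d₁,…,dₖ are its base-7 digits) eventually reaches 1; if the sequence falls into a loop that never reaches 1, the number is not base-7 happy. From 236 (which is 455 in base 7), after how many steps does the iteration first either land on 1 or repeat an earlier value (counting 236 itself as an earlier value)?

7

236 = (4,5,5)_7 → 4² + 5² + 5² = 66
66 = (1,2,3)_7 → 1² + 2² + 3² = 14
14 = (2,0)_7 → 2² + 0² = 4
4 = (4)_7 → 4² = 16
16 = (2,2)_7 → 2² + 2² = 8
8 = (1,1)_7 → 1² + 1² = 2
2 = (2)_7 → 2² = 4  — 4 repeats.
That took 7 steps.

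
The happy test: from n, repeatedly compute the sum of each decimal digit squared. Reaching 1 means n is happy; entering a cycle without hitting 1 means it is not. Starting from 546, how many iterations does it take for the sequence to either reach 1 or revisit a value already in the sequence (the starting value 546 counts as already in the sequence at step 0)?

11

546 → 5² + 4² + 6² = 25 + 16 + 36 = 77
77 → 7² + 7² = 49 + 49 = 98
98 → 9² + 8² = 81 + 64 = 145
145 → 1² + 4² + 5² = 1 + 16 + 25 = 42
42 → 4² + 2² = 16 + 4 = 20
20 → 2² + 0² = 4 + 0 = 4
4 → 4² = 16
16 → 1² + 6² = 1 + 36 = 37
37 → 3² + 7² = 9 + 49 = 58
58 → 5² + 8² = 25 + 64 = 89
89 → 8² + 9² = 64 + 81 = 145  — 145 repeats.
That took 11 steps.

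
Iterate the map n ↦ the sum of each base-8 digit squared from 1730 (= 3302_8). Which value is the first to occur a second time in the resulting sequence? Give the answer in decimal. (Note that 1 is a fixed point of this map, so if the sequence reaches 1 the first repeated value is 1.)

1730 = (3,3,0,2)_8 → 3² + 3² + 0² + 2² = 9 + 9 + 0 + 4 = 22
22 = (2,6)_8 → 2² + 6² = 4 + 36 = 40
40 = (5,0)_8 → 5² + 0² = 25 + 0 = 25
25 = (3,1)_8 → 3² + 1² = 9 + 1 = 10
10 = (1,2)_8 → 1² + 2² = 1 + 4 = 5
5 = (5)_8 → 5² = 25  — 25 already appeared earlier.

25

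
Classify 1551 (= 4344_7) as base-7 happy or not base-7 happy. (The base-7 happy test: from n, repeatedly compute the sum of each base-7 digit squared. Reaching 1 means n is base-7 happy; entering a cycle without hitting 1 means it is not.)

1551 = (4,3,4,4)_7 → 4² + 3² + 4² + 4² = 57
57 = (1,1,1)_7 → 1² + 1² + 1² = 3
3 = (3)_7 → 3² = 9
9 = (1,2)_7 → 1² + 2² = 5
5 = (5)_7 → 5² = 25
25 = (3,4)_7 → 3² + 4² = 25  — 25 already seen; the sequence cycles without reaching 1.

not base-7 happy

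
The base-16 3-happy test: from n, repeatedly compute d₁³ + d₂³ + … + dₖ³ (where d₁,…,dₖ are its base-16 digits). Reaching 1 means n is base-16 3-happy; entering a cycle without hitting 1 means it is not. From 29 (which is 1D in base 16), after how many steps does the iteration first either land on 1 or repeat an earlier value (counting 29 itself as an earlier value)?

29 = (1,13)_16 → 1³ + 13³ = 2198
2198 = (8,9,6)_16 → 8³ + 9³ + 6³ = 1457
1457 = (5,11,1)_16 → 5³ + 11³ + 1³ = 1457  — 1457 repeats.
That took 3 steps.

3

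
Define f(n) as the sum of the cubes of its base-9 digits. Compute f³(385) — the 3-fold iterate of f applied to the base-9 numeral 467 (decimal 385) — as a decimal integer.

343

385 = (4,6,7)_9 → 4³ + 6³ + 7³ = 64 + 216 + 343 = 623
623 = (7,6,2)_9 → 7³ + 6³ + 2³ = 343 + 216 + 8 = 567
567 = (7,0,0)_9 → 7³ + 0³ + 0³ = 343 + 0 + 0 = 343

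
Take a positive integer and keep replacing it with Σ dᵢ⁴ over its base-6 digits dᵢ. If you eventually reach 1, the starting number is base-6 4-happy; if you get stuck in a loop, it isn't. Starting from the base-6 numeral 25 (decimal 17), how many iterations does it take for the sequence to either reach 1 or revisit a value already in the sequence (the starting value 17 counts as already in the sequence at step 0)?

17 = (2,5)_6 → 2⁴ + 5⁴ = 16 + 625 = 641
641 = (2,5,4,5)_6 → 2⁴ + 5⁴ + 4⁴ + 5⁴ = 16 + 625 + 256 + 625 = 1522
1522 = (1,1,0,1,4)_6 → 1⁴ + 1⁴ + 0⁴ + 1⁴ + 4⁴ = 1 + 1 + 0 + 1 + 256 = 259
259 = (1,1,1,1)_6 → 1⁴ + 1⁴ + 1⁴ + 1⁴ = 1 + 1 + 1 + 1 = 4
4 = (4)_6 → 4⁴ = 256
256 = (1,1,0,4)_6 → 1⁴ + 1⁴ + 0⁴ + 4⁴ = 1 + 1 + 0 + 256 = 258
258 = (1,1,1,0)_6 → 1⁴ + 1⁴ + 1⁴ + 0⁴ = 1 + 1 + 1 + 0 = 3
3 = (3)_6 → 3⁴ = 81
81 = (2,1,3)_6 → 2⁴ + 1⁴ + 3⁴ = 16 + 1 + 81 = 98
98 = (2,4,2)_6 → 2⁴ + 4⁴ + 2⁴ = 16 + 256 + 16 = 288
288 = (1,2,0,0)_6 → 1⁴ + 2⁴ + 0⁴ + 0⁴ = 1 + 16 + 0 + 0 = 17  — 17 repeats.
That took 11 steps.

11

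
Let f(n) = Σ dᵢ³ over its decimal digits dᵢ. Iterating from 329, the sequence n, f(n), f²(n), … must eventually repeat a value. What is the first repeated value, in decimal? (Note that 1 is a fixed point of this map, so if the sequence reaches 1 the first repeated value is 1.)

329 → 3³ + 2³ + 9³ = 27 + 8 + 729 = 764
764 → 7³ + 6³ + 4³ = 343 + 216 + 64 = 623
623 → 6³ + 2³ + 3³ = 216 + 8 + 27 = 251
251 → 2³ + 5³ + 1³ = 8 + 125 + 1 = 134
134 → 1³ + 3³ + 4³ = 1 + 27 + 64 = 92
92 → 9³ + 2³ = 729 + 8 = 737
737 → 7³ + 3³ + 7³ = 343 + 27 + 343 = 713
713 → 7³ + 1³ + 3³ = 343 + 1 + 27 = 371
371 → 3³ + 7³ + 1³ = 27 + 343 + 1 = 371  — 371 already appeared earlier.

371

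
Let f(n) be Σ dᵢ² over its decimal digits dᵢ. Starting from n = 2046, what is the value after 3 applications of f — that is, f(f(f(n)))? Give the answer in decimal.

2046 → 2² + 0² + 4² + 6² = 56
56 → 5² + 6² = 61
61 → 6² + 1² = 37

37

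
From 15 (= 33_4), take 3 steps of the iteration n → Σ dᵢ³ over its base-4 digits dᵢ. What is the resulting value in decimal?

9

15 = (3,3)_4 → 3³ + 3³ = 54
54 = (3,1,2)_4 → 3³ + 1³ + 2³ = 36
36 = (2,1,0)_4 → 2³ + 1³ + 0³ = 9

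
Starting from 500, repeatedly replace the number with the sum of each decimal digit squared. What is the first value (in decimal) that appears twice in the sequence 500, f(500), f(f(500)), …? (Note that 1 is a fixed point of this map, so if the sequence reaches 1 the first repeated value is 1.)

500 → 5² + 0² + 0² = 25
25 → 2² + 5² = 29
29 → 2² + 9² = 85
85 → 8² + 5² = 89
89 → 8² + 9² = 145
145 → 1² + 4² + 5² = 42
42 → 4² + 2² = 20
20 → 2² + 0² = 4
4 → 4² = 16
16 → 1² + 6² = 37
37 → 3² + 7² = 58
58 → 5² + 8² = 89  — 89 already appeared earlier.

89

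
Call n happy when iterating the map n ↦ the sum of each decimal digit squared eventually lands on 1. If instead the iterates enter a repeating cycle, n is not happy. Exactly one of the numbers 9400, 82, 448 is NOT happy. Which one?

448

9400: 9400 → 97 → 130 → 10 → 1  — reaches 1 (happy)
82: 82 → 68 → 100 → 1  — reaches 1 (happy)
448: 448 → 96 → 117 → 51 → 26 → 40 → 16 → 37 → 58 → 89 → 145 → 42 → 20 → 4 → 16  — repeats 16 (not happy)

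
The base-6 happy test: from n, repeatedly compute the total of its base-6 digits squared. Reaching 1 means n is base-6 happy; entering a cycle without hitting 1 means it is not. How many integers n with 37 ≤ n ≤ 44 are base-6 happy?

1

37: 37 → 2 → 4 → 16 → 20 → 13 → 5 → 25 → 17 → 29 → 41 → 26 → 20  — not base-6 happy
38: 38 → 5 → 25 → 17 → 29 → 41 → 26 → 20 → 13 → 5  — not base-6 happy
39: 39 → 10 → 17 → 29 → 41 → 26 → 20 → 13 → 5 → 25 → 17  — not base-6 happy
40: 40 → 17 → 29 → 41 → 26 → 20 → 13 → 5 → 25 → 17  — not base-6 happy
41: 41 → 26 → 20 → 13 → 5 → 25 → 17 → 29 → 41  — not base-6 happy
42: 42 → 2 → 4 → 16 → 20 → 13 → 5 → 25 → 17 → 29 → 41 → 26 → 20  — not base-6 happy
43: 43 → 3 → 9 → 10 → 17 → 29 → 41 → 26 → 20 → 13 → 5 → 25 → 17  — not base-6 happy
44: 44 → 6 → 1  — base-6 happy
base-6 happy: 44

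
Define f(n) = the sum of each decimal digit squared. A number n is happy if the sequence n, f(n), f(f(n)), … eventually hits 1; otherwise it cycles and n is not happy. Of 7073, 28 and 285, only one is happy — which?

7073: 7073 → 107 → 50 → 25 → 29 → 85 → 89 → 145 → 42 → 20 → 4 → 16 → 37 → 58 → 89  — repeats 89 (not happy)
28: 28 → 68 → 100 → 1  — reaches 1 (happy)
285: 285 → 93 → 90 → 81 → 65 → 61 → 37 → 58 → 89 → 145 → 42 → 20 → 4 → 16 → 37  — repeats 37 (not happy)

28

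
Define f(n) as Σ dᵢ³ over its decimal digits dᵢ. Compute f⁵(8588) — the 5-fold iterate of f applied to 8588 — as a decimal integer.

134

8588 → 8³ + 5³ + 8³ + 8³ = 512 + 125 + 512 + 512 = 1661
1661 → 1³ + 6³ + 6³ + 1³ = 1 + 216 + 216 + 1 = 434
434 → 4³ + 3³ + 4³ = 64 + 27 + 64 = 155
155 → 1³ + 5³ + 5³ = 1 + 125 + 125 = 251
251 → 2³ + 5³ + 1³ = 8 + 125 + 1 = 134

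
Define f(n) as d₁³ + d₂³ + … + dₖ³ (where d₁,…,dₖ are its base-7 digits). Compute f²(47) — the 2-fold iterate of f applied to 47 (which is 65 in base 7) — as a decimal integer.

557

47 = (6,5)_7 → 6³ + 5³ = 341
341 = (6,6,5)_7 → 6³ + 6³ + 5³ = 557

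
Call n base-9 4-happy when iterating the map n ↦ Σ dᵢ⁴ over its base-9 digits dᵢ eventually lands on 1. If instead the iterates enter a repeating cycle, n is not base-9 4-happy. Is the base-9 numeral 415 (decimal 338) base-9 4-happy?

338 = (4,1,5)_9 → 4⁴ + 1⁴ + 5⁴ = 256 + 1 + 625 = 882
882 = (1,1,8,0)_9 → 1⁴ + 1⁴ + 8⁴ + 0⁴ = 1 + 1 + 4096 + 0 = 4098
4098 = (5,5,5,3)_9 → 5⁴ + 5⁴ + 5⁴ + 3⁴ = 625 + 625 + 625 + 81 = 1956
1956 = (2,6,1,3)_9 → 2⁴ + 6⁴ + 1⁴ + 3⁴ = 16 + 1296 + 1 + 81 = 1394
1394 = (1,8,1,8)_9 → 1⁴ + 8⁴ + 1⁴ + 8⁴ = 1 + 4096 + 1 + 4096 = 8194
8194 = (1,2,2,1,4)_9 → 1⁴ + 2⁴ + 2⁴ + 1⁴ + 4⁴ = 1 + 16 + 16 + 1 + 256 = 290
290 = (3,5,2)_9 → 3⁴ + 5⁴ + 2⁴ = 81 + 625 + 16 = 722
722 = (8,8,2)_9 → 8⁴ + 8⁴ + 2⁴ = 4096 + 4096 + 16 = 8208
8208 = (1,2,2,3,0)_9 → 1⁴ + 2⁴ + 2⁴ + 3⁴ + 0⁴ = 1 + 16 + 16 + 81 + 0 = 114
114 = (1,3,6)_9 → 1⁴ + 3⁴ + 6⁴ = 1 + 81 + 1296 = 1378
1378 = (1,8,0,1)_9 → 1⁴ + 8⁴ + 0⁴ + 1⁴ = 1 + 4096 + 0 + 1 = 4098  — 4098 already seen; the sequence cycles without reaching 1.

not base-9 4-happy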